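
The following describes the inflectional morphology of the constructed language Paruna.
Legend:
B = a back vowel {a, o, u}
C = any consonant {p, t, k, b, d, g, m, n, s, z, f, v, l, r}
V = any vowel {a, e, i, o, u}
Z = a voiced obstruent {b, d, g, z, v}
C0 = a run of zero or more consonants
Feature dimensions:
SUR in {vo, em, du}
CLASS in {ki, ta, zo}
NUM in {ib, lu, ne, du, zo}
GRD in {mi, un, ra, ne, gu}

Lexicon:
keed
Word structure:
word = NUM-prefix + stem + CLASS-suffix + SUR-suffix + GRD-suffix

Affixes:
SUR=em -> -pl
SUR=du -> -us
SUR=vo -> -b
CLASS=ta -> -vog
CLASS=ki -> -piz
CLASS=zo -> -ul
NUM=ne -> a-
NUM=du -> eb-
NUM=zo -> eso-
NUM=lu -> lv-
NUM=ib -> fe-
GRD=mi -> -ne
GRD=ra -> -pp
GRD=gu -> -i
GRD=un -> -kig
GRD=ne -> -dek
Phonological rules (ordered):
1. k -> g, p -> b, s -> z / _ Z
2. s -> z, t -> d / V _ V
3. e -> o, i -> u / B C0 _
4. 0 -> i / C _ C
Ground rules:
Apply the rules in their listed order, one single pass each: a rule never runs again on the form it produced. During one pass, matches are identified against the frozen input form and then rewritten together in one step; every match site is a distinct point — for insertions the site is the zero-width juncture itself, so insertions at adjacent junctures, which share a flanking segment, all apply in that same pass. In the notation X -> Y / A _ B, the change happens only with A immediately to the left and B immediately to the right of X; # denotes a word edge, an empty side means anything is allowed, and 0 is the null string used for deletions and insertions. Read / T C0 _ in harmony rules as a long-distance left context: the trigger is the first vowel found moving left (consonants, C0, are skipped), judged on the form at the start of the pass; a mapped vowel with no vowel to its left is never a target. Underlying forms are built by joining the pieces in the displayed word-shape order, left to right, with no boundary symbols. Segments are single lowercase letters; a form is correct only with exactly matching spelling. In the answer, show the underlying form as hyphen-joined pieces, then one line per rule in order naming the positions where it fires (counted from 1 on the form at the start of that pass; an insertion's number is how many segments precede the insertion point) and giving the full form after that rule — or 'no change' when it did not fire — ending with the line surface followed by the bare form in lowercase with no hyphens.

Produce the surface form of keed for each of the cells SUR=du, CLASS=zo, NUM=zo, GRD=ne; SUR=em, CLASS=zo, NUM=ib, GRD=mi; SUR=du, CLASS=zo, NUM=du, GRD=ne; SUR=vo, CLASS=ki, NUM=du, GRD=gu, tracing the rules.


cell SUR=du, CLASS=zo, NUM=zo, GRD=ne:
underlying: eso-keed-ul-us-dek
1. k -> g, p -> b, s -> z / _ Z: fires at position(s) 11: esokeeduluzdek
2. s -> z, t -> d / V _ V: fires at position(s) 2: ezokeeduluzdek
3. e -> o, i -> u / B C0 _: fires at position(s) 5, 13: ezokoeduluzdok
4. 0 -> i / C _ C: inserts after position(s) 11: ezokoeduluzidok
surface: ezokoeduluzidok

cell SUR=em, CLASS=zo, NUM=ib, GRD=mi:
underlying: fe-keed-ul-pl-ne
1. k -> g, p -> b, s -> z / _ Z: no change
2. s -> z, t -> d / V _ V: no change
3. e -> o, i -> u / B C0 _: fires at position(s) 12: fekeedulplno
4. 0 -> i / C _ C: inserts after position(s) 8, 9, 10: fekeedulipilino
surface: fekeedulipilino

cell SUR=du, CLASS=zo, NUM=du, GRD=ne:
underlying: eb-keed-ul-us-dek
1. k -> g, p -> b, s -> z / _ Z: fires at position(s) 10: ebkeeduluzdek
2. s -> z, t -> d / V _ V: no change
3. e -> o, i -> u / B C0 _: fires at position(s) 12: ebkeeduluzdok
4. 0 -> i / C _ C: inserts after position(s) 2, 10: ebikeeduluzidok
surface: ebikeeduluzidok

cell SUR=vo, CLASS=ki, NUM=du, GRD=gu:
underlying: eb-keed-piz-b-i
1. k -> g, p -> b, s -> z / _ Z: no change
2. s -> z, t -> d / V _ V: no change
3. e -> o, i -> u / B C0 _: no change
4. 0 -> i / C _ C: inserts after position(s) 2, 6, 9: ebikeedipizibi
surface: ebikeedipizibi


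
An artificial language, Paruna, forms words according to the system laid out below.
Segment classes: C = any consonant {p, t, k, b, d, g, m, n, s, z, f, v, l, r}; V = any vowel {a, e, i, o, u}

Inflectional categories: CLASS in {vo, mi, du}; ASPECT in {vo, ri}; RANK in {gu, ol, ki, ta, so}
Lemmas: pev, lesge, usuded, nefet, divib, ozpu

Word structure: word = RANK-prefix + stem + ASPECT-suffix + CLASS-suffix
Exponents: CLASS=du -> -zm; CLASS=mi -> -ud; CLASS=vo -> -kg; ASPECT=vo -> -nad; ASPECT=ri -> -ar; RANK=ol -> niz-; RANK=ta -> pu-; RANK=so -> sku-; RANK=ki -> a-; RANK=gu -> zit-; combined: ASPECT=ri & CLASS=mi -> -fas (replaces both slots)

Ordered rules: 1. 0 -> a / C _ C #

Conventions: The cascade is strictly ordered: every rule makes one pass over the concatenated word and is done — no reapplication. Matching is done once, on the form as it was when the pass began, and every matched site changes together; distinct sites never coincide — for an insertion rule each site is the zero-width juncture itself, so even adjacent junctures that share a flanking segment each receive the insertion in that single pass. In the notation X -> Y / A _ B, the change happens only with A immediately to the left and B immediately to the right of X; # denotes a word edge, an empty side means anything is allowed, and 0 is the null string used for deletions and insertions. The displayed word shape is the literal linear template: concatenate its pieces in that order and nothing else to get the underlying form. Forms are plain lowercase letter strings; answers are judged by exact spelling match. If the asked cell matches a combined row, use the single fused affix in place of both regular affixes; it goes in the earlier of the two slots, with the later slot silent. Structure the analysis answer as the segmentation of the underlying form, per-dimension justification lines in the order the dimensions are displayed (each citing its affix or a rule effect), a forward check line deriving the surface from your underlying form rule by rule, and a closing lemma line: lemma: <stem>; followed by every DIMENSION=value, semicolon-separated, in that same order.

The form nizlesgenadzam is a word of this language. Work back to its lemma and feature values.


underlying: niz-lesge-nad-zm
CLASS=du - signalled by the affix -zm
ASPECT=vo - signalled by the affix -nad
RANK=ol - signalled by the affix niz-
check: nizlesgenadzm -> nizlesgenadzam
lemma: lesge; CLASS=du; ASPECT=vo; RANK=ol


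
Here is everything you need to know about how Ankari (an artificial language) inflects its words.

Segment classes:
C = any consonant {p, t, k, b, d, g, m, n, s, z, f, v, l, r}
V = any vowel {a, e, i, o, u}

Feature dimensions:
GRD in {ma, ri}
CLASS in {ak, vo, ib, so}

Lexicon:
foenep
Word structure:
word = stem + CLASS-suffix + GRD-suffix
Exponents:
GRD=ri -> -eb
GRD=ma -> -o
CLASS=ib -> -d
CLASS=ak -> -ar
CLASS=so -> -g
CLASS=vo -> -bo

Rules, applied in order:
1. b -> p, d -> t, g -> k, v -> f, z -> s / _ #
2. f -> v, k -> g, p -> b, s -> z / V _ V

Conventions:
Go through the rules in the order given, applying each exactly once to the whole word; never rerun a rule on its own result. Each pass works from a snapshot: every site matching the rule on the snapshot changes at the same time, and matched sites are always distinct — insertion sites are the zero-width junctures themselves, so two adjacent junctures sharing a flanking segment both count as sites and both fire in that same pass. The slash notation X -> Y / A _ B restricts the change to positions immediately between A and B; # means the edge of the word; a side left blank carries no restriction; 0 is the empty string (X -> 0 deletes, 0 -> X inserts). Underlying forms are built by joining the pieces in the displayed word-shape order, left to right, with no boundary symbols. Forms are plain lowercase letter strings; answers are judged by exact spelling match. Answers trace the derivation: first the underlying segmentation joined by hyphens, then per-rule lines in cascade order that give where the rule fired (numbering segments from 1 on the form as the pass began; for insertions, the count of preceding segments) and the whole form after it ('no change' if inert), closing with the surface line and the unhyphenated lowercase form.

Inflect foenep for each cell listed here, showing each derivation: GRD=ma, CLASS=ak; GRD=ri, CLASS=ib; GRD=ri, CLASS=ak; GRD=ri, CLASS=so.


cell GRD=ma, CLASS=ak:
underlying: foenep-ar-o
1. b -> p, d -> t, g -> k, v -> f, z -> s / _ #: no change
2. f -> v, k -> g, p -> b, s -> z / V _ V: fires at position(s) 6: foenebaro
surface: foenebaro

cell GRD=ri, CLASS=ib:
underlying: foenep-d-eb
1. b -> p, d -> t, g -> k, v -> f, z -> s / _ #: fires at position(s) 9: foenepdep
2. f -> v, k -> g, p -> b, s -> z / V _ V: no change
surface: foenepdep

cell GRD=ri, CLASS=ak:
underlying: foenep-ar-eb
1. b -> p, d -> t, g -> k, v -> f, z -> s / _ #: fires at position(s) 10: foeneparep
2. f -> v, k -> g, p -> b, s -> z / V _ V: fires at position(s) 6: foenebarep
surface: foenebarep

cell GRD=ri, CLASS=so:
underlying: foenep-g-eb
1. b -> p, d -> t, g -> k, v -> f, z -> s / _ #: fires at position(s) 9: foenepgep
2. f -> v, k -> g, p -> b, s -> z / V _ V: no change
surface: foenepgep


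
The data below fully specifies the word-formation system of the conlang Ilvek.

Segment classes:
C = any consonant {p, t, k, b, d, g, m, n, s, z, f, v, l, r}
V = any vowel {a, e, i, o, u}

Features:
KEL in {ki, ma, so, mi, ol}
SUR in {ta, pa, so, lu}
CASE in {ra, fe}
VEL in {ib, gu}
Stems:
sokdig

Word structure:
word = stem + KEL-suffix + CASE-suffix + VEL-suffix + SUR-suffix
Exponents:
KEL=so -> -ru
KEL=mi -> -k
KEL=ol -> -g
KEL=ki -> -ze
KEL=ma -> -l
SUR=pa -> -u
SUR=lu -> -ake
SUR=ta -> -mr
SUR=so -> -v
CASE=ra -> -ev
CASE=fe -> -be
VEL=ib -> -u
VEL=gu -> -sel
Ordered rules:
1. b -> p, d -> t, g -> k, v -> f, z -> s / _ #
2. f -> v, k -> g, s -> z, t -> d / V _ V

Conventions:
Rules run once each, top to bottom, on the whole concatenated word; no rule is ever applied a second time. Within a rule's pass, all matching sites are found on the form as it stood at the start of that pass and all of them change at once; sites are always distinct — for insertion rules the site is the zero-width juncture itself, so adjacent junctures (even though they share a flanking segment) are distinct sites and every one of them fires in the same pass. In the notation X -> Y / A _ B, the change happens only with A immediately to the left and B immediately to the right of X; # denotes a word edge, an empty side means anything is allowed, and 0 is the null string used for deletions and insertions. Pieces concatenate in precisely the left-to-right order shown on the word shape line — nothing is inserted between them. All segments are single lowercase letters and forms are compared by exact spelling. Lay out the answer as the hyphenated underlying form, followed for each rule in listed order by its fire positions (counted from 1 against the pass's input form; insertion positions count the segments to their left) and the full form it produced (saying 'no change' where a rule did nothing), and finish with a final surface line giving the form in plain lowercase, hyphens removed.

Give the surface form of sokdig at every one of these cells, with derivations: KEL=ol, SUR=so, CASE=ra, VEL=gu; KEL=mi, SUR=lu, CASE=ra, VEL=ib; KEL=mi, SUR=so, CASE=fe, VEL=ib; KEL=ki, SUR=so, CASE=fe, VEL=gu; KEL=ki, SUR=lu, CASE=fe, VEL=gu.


cell KEL=ol, SUR=so, CASE=ra, VEL=gu:
underlying: sokdig-g-ev-sel-v
1. b -> p, d -> t, g -> k, v -> f, z -> s / _ #: fires at position(s) 13: sokdiggevself
2. f -> v, k -> g, s -> z, t -> d / V _ V: no change
surface: sokdiggevself

cell KEL=mi, SUR=lu, CASE=ra, VEL=ib:
underlying: sokdig-k-ev-u-ake
1. b -> p, d -> t, g -> k, v -> f, z -> s / _ #: no change
2. f -> v, k -> g, s -> z, t -> d / V _ V: fires at position(s) 12: sokdigkevuage
surface: sokdigkevuage

cell KEL=mi, SUR=so, CASE=fe, VEL=ib:
underlying: sokdig-k-be-u-v
1. b -> p, d -> t, g -> k, v -> f, z -> s / _ #: fires at position(s) 11: sokdigkbeuf
2. f -> v, k -> g, s -> z, t -> d / V _ V: no change
surface: sokdigkbeuf

cell KEL=ki, SUR=so, CASE=fe, VEL=gu:
underlying: sokdig-ze-be-sel-v
1. b -> p, d -> t, g -> k, v -> f, z -> s / _ #: fires at position(s) 14: sokdigzebeself
2. f -> v, k -> g, s -> z, t -> d / V _ V: fires at position(s) 11: sokdigzebezelf
surface: sokdigzebezelf

cell KEL=ki, SUR=lu, CASE=fe, VEL=gu:
underlying: sokdig-ze-be-sel-ake
1. b -> p, d -> t, g -> k, v -> f, z -> s / _ #: no change
2. f -> v, k -> g, s -> z, t -> d / V _ V: fires at position(s) 11, 15: sokdigzebezelage
surface: sokdigzebezelage


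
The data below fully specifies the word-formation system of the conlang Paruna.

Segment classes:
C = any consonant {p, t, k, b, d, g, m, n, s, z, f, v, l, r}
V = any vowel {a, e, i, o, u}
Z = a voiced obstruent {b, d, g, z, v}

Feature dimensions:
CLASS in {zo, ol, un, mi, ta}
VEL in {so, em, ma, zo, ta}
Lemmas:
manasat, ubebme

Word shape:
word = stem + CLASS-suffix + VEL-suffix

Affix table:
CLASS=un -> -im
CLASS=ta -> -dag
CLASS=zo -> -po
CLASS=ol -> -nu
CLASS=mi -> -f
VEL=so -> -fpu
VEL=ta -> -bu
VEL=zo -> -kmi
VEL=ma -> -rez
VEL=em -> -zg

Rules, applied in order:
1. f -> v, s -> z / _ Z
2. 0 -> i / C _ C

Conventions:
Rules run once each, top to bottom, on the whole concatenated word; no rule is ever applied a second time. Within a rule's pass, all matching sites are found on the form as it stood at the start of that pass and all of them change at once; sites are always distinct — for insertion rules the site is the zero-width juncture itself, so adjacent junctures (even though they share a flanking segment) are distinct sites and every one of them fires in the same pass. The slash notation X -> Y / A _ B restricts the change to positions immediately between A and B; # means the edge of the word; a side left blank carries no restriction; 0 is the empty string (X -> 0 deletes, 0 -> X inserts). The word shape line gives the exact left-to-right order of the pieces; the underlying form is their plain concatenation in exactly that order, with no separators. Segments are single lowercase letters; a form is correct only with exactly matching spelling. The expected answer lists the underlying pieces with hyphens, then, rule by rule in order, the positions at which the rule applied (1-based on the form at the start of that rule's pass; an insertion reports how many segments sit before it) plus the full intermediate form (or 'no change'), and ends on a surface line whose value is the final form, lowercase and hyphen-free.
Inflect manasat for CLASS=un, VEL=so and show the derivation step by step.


underlying: manasat-im-fpu
1. f -> v, s -> z / _ Z: no change
2. 0 -> i / C _ C: inserts after position(s) 9, 10: manasatimifipu
surface: manasatimifipu


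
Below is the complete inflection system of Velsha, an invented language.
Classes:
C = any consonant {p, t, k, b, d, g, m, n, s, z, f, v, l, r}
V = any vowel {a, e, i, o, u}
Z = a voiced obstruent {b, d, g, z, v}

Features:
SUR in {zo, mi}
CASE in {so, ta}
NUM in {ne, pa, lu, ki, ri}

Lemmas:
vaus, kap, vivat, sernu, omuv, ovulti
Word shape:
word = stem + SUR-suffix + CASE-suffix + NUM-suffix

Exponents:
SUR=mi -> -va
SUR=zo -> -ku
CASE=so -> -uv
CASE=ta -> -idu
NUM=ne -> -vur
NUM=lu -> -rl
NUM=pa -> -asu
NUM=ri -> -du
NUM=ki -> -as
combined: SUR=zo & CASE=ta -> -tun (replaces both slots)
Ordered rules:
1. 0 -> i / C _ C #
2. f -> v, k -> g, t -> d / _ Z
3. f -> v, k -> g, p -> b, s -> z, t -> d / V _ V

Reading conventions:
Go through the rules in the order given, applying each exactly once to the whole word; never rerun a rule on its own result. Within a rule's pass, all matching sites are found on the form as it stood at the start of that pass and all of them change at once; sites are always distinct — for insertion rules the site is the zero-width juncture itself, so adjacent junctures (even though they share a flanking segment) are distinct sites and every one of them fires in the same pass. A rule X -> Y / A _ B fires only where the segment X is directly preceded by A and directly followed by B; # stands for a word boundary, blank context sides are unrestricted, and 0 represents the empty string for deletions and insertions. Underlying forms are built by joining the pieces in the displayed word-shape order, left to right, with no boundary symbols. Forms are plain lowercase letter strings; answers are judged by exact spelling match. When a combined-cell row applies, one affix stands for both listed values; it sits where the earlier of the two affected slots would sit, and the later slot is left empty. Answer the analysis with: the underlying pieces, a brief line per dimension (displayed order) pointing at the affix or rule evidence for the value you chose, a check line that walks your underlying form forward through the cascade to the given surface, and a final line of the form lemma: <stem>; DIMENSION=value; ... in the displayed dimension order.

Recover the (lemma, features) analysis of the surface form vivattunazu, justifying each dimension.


underlying: vivat-tun-asu
SUR=zo - signalled by the combined affix row
CASE=ta - signalled by the combined affix row
NUM=pa - signalled by the affix -asu
check: vivattunasu -> vivattunasu -> vivattunasu -> vivattunazu
lemma: vivat; SUR=zo; CASE=ta; NUM=pa


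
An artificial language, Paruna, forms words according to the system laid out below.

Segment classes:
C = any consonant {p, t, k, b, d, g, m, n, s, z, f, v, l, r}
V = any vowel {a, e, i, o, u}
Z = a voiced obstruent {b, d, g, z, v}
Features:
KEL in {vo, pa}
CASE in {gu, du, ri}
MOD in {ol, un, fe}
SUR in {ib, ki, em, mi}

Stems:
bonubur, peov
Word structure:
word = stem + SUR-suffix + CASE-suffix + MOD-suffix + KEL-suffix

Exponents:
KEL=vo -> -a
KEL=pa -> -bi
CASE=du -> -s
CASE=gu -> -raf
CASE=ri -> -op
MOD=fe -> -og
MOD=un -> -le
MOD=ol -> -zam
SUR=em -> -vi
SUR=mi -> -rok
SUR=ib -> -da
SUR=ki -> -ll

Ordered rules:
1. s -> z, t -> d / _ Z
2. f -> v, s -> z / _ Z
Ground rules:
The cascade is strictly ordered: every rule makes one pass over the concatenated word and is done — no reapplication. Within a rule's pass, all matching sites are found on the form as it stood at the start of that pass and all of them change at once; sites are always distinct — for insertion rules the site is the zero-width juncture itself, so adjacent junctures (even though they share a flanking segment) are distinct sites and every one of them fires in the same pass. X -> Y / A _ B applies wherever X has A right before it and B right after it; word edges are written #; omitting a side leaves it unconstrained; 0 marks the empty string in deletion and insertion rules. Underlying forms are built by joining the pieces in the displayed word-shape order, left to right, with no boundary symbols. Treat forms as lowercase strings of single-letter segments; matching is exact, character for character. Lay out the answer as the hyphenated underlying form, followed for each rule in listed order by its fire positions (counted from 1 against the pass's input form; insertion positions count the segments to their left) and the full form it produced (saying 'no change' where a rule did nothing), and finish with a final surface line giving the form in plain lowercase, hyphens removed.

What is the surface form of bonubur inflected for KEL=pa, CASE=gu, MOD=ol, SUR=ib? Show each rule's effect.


underlying: bonubur-da-raf-zam-bi
1. s -> z, t -> d / _ Z: no change
2. f -> v, s -> z / _ Z: fires at position(s) 12: bonuburdaravzambi
surface: bonuburdaravzambi


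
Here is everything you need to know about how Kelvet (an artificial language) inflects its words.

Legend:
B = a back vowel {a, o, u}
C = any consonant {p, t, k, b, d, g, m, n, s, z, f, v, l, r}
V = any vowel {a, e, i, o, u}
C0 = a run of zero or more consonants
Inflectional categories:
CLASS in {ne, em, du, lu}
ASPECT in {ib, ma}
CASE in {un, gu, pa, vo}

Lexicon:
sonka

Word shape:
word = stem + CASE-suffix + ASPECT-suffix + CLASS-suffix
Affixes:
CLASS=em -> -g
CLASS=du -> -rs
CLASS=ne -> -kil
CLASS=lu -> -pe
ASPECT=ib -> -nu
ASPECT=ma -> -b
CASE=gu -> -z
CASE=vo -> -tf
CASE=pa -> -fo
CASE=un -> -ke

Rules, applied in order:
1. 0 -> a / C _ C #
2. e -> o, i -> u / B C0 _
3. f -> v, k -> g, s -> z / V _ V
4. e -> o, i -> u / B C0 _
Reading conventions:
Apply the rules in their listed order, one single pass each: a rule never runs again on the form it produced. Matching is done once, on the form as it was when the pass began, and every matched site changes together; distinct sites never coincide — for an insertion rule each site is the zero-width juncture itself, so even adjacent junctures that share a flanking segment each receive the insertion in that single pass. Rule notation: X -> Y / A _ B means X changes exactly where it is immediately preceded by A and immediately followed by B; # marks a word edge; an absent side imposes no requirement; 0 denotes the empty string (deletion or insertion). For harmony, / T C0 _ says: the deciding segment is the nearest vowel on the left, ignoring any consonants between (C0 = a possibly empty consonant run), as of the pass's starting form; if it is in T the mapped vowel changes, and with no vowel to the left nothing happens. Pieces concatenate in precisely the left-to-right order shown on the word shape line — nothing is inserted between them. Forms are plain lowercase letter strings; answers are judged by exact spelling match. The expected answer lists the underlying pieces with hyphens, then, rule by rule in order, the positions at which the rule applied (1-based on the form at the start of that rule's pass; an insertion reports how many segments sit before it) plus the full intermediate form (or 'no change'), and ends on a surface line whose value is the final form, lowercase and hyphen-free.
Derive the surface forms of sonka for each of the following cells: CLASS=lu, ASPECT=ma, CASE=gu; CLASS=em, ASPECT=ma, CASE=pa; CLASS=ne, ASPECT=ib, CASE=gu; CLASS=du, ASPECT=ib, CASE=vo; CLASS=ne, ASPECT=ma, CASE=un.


cell CLASS=lu, ASPECT=ma, CASE=gu:
underlying: sonka-z-b-pe
1. 0 -> a / C _ C #: no change
2. e -> o, i -> u / B C0 _: fires at position(s) 9: sonkazbpo
3. f -> v, k -> g, s -> z / V _ V: no change
4. e -> o, i -> u / B C0 _: no change
surface: sonkazbpo

cell CLASS=em, ASPECT=ma, CASE=pa:
underlying: sonka-fo-b-g
1. 0 -> a / C _ C #: inserts after position(s) 8: sonkafobag
2. e -> o, i -> u / B C0 _: no change
3. f -> v, k -> g, s -> z / V _ V: fires at position(s) 6: sonkavobag
4. e -> o, i -> u / B C0 _: no change
surface: sonkavobag

cell CLASS=ne, ASPECT=ib, CASE=gu:
underlying: sonka-z-nu-kil
1. 0 -> a / C _ C #: no change
2. e -> o, i -> u / B C0 _: fires at position(s) 10: sonkaznukul
3. f -> v, k -> g, s -> z / V _ V: fires at position(s) 9: sonkaznugul
4. e -> o, i -> u / B C0 _: no change
surface: sonkaznugul

cell CLASS=du, ASPECT=ib, CASE=vo:
underlying: sonka-tf-nu-rs
1. 0 -> a / C _ C #: inserts after position(s) 10: sonkatfnuras
2. e -> o, i -> u / B C0 _: no change
3. f -> v, k -> g, s -> z / V _ V: no change
4. e -> o, i -> u / B C0 _: no change
surface: sonkatfnuras

cell CLASS=ne, ASPECT=ma, CASE=un:
underlying: sonka-ke-b-kil
1. 0 -> a / C _ C #: no change
2. e -> o, i -> u / B C0 _: fires at position(s) 7: sonkakobkil
3. f -> v, k -> g, s -> z / V _ V: fires at position(s) 6: sonkagobkil
4. e -> o, i -> u / B C0 _: fires at position(s) 10: sonkagobkul
surface: sonkagobkul


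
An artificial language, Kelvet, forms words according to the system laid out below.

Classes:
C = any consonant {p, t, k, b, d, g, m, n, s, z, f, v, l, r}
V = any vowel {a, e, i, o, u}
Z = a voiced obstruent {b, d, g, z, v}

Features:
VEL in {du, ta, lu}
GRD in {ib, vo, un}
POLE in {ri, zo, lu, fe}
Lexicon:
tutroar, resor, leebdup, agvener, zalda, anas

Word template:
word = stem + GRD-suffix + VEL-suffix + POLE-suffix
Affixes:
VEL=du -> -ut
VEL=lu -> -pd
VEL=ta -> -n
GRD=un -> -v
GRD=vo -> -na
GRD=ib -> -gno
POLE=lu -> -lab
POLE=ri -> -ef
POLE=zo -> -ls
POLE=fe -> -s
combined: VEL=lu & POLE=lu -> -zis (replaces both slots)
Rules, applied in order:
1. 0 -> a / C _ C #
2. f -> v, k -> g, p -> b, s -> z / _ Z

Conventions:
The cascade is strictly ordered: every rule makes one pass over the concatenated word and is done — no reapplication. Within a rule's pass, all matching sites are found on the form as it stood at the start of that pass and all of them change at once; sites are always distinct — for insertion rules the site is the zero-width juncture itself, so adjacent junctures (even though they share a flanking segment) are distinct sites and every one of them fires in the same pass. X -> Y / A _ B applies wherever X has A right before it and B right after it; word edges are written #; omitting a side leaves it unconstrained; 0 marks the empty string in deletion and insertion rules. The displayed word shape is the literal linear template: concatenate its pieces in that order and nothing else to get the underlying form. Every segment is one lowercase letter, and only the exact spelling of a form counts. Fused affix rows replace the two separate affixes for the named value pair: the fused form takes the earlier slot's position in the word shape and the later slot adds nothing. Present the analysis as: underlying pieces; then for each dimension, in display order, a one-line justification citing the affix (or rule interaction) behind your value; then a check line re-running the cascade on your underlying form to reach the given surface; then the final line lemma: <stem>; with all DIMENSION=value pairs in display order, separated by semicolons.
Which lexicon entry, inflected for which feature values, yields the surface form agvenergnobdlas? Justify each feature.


underlying: agvener-gno-pd-ls
VEL=lu - signalled by the affix -pd
GRD=ib - signalled by the affix -gno
POLE=zo - signalled by the affix -ls
check: agvenergnopdls -> agvenergnopdlas -> agvenergnobdlas
lemma: agvener; VEL=lu; GRD=ib; POLE=zo


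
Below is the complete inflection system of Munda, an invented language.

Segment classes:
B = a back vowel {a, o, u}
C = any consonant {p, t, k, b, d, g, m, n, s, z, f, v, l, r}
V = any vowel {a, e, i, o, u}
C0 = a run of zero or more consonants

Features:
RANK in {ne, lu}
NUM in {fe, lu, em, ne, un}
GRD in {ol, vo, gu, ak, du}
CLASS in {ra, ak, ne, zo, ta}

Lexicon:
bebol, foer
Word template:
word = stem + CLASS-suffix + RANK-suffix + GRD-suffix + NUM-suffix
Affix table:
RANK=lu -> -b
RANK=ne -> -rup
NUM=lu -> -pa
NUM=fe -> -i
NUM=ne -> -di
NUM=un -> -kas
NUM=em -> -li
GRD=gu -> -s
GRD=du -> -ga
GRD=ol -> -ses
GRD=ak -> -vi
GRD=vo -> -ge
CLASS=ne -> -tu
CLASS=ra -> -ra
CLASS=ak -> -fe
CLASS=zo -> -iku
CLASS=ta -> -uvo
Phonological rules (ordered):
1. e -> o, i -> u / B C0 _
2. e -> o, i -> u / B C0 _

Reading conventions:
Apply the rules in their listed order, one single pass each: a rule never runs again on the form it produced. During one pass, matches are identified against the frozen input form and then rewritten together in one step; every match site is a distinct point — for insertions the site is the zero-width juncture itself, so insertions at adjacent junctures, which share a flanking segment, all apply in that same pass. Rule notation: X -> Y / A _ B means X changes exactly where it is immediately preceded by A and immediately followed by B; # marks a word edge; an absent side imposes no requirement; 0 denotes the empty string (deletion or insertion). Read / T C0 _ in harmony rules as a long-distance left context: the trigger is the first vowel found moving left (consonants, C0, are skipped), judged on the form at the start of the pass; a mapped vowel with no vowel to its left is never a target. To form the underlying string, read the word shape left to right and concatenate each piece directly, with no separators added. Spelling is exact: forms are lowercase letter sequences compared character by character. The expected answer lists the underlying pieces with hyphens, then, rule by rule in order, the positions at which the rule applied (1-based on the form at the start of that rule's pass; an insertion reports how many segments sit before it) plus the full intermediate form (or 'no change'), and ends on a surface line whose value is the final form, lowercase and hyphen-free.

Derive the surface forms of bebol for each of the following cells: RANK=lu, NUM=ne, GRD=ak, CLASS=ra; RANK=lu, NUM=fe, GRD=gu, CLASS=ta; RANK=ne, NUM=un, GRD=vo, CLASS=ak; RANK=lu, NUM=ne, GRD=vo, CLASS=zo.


cell RANK=lu, NUM=ne, GRD=ak, CLASS=ra:
underlying: bebol-ra-b-vi-di
1. e -> o, i -> u / B C0 _: fires at position(s) 10: bebolrabvudi
2. e -> o, i -> u / B C0 _: fires at position(s) 12: bebolrabvudu
surface: bebolrabvudu

cell RANK=lu, NUM=fe, GRD=gu, CLASS=ta:
underlying: bebol-uvo-b-s-i
1. e -> o, i -> u / B C0 _: fires at position(s) 11: beboluvobsu
2. e -> o, i -> u / B C0 _: no change
surface: beboluvobsu

cell RANK=ne, NUM=un, GRD=vo, CLASS=ak:
underlying: bebol-fe-rup-ge-kas
1. e -> o, i -> u / B C0 _: fires at position(s) 7, 12: bebolforupgokas
2. e -> o, i -> u / B C0 _: no change
surface: bebolforupgokas

cell RANK=lu, NUM=ne, GRD=vo, CLASS=zo:
underlying: bebol-iku-b-ge-di
1. e -> o, i -> u / B C0 _: fires at position(s) 6, 11: bebolukubgodi
2. e -> o, i -> u / B C0 _: fires at position(s) 13: bebolukubgodu
surface: bebolukubgodu


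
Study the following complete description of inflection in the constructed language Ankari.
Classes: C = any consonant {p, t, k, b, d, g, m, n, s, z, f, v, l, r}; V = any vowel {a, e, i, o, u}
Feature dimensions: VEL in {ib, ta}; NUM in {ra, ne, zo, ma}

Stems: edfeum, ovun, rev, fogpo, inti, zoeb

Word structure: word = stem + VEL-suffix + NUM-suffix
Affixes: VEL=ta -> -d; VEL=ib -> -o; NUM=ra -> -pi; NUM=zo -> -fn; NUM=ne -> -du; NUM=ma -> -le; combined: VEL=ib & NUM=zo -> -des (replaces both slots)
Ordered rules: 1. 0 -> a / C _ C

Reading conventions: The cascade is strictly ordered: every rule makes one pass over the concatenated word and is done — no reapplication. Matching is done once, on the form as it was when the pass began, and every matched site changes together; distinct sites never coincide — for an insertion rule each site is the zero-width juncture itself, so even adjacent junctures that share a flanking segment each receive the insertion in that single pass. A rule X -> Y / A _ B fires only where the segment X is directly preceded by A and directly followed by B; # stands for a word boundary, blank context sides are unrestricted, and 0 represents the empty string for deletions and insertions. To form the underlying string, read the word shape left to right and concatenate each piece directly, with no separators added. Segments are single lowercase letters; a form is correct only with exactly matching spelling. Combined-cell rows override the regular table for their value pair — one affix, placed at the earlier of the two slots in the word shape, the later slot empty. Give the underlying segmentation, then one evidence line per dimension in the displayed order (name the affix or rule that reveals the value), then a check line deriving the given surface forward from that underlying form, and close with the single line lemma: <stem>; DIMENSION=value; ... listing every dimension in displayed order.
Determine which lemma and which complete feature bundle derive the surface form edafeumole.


underlying: edfeum-o-le
VEL=ib - signalled by the affix -o
NUM=ma - signalled by the affix -le
check: edfeumole -> edafeumole
lemma: edfeum; VEL=ib; NUM=ma


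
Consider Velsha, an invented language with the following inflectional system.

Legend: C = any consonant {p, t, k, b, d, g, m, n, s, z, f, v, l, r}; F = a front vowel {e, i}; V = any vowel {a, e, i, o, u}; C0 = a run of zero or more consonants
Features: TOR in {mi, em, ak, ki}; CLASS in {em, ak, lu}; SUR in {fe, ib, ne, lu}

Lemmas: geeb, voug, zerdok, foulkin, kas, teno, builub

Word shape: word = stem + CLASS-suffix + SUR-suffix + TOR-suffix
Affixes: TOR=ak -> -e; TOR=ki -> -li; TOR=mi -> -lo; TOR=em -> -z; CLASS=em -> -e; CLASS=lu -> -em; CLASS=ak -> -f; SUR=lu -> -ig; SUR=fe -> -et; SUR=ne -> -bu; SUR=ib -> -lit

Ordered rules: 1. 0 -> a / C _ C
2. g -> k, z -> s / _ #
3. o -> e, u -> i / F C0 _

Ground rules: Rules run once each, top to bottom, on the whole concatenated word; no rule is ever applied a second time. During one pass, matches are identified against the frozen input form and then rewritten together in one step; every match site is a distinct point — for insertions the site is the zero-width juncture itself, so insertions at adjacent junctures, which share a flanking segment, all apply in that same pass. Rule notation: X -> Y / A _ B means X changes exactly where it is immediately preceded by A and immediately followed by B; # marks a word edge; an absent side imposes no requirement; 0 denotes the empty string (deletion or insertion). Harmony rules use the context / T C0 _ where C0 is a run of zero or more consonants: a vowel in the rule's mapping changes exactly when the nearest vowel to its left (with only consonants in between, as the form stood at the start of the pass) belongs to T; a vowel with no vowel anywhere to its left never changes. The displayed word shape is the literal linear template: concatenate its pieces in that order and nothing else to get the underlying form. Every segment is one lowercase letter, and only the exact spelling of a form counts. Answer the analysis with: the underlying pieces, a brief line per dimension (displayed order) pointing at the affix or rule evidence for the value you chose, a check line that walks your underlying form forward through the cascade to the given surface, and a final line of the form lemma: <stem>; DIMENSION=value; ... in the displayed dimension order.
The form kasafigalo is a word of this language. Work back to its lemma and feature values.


underlying: kas-f-ig-lo
TOR=mi - signalled by the affix -lo
CLASS=ak - signalled by the affix -f
SUR=lu - signalled by the affix -ig
check: kasfiglo -> kasafigalo -> kasafigalo -> kasafigalo
lemma: kas; TOR=mi; CLASS=ak; SUR=lu


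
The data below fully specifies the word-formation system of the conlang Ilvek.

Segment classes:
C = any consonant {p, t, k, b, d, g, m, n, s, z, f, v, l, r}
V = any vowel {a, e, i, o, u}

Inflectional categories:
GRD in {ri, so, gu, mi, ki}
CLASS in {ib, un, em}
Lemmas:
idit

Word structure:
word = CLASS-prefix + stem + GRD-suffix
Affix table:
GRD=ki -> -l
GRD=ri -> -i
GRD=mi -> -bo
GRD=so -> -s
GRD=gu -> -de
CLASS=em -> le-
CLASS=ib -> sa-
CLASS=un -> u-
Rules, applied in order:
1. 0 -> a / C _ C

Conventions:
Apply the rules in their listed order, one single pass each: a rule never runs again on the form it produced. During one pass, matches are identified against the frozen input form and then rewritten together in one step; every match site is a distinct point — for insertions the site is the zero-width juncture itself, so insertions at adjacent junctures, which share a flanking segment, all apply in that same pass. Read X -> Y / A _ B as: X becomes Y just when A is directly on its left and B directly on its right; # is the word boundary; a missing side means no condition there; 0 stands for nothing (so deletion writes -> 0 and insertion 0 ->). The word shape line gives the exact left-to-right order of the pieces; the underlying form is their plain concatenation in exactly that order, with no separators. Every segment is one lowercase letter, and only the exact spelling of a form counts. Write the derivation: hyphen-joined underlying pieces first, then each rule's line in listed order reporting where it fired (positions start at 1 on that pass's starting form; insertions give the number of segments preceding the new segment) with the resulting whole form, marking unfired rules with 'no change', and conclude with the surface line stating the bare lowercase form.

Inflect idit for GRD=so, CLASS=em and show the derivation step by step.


underlying: le-idit-s
1. 0 -> a / C _ C: inserts after position(s) 6: leiditas
surface: leiditas


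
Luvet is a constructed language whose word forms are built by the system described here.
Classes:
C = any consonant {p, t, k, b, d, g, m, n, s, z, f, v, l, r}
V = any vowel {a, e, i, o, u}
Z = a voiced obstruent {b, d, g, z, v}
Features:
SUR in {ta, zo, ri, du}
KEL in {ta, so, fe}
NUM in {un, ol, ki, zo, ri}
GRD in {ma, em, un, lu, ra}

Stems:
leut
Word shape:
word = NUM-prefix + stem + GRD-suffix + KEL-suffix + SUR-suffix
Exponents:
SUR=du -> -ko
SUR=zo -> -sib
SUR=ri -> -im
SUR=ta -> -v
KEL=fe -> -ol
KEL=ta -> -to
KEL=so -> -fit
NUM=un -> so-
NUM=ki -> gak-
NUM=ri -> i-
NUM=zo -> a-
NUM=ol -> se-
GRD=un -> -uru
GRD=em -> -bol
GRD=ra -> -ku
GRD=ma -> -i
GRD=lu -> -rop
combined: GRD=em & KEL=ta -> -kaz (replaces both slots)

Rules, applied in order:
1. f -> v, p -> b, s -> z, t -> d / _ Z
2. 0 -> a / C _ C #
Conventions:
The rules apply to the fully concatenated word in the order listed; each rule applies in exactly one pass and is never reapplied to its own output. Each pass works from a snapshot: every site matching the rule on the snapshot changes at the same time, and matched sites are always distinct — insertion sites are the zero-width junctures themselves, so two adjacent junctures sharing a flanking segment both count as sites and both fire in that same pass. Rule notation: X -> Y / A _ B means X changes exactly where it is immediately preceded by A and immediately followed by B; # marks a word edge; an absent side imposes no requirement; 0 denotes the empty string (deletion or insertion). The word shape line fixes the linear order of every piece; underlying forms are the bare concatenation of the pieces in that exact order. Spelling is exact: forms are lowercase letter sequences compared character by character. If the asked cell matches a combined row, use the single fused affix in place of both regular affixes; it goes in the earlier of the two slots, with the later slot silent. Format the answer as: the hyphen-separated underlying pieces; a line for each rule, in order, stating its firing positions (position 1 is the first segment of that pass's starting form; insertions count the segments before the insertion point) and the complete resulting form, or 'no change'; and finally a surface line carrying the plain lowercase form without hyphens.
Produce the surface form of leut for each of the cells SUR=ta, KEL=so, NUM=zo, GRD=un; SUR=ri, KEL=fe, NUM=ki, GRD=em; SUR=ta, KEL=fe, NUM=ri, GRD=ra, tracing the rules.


cell SUR=ta, KEL=so, NUM=zo, GRD=un:
underlying: a-leut-uru-fit-v
1. f -> v, p -> b, s -> z, t -> d / _ Z: fires at position(s) 11: aleuturufidv
2. 0 -> a / C _ C #: inserts after position(s) 11: aleuturufidav
surface: aleuturufidav

cell SUR=ri, KEL=fe, NUM=ki, GRD=em:
underlying: gak-leut-bol-ol-im
1. f -> v, p -> b, s -> z, t -> d / _ Z: fires at position(s) 7: gakleudbololim
2. 0 -> a / C _ C #: no change
surface: gakleudbololim

cell SUR=ta, KEL=fe, NUM=ri, GRD=ra:
underlying: i-leut-ku-ol-v
1. f -> v, p -> b, s -> z, t -> d / _ Z: no change
2. 0 -> a / C _ C #: inserts after position(s) 9: ileutkuolav
surface: ileutkuolav


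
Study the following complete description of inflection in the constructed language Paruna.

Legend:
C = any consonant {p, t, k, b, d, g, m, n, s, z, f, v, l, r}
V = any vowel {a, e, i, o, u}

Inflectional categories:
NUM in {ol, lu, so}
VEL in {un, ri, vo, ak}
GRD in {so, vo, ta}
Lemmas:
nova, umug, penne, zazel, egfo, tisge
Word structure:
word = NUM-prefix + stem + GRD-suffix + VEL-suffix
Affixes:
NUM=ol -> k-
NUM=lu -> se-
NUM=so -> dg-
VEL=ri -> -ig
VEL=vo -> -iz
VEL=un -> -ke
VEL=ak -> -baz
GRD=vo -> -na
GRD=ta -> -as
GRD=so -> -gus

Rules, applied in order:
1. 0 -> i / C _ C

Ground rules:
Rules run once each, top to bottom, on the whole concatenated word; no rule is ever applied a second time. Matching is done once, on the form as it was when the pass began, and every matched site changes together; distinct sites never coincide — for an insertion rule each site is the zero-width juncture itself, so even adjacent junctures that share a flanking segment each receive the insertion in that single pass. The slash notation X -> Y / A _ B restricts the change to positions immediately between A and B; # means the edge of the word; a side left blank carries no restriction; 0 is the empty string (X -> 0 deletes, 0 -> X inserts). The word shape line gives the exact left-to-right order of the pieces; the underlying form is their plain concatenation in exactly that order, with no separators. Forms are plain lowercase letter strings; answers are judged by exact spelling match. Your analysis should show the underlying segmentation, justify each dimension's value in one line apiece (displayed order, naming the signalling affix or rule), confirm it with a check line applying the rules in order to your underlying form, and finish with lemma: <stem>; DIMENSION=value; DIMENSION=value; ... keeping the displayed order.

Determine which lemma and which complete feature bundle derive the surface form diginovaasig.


underlying: dg-nova-as-ig
NUM=so - signalled by the affix dg-
VEL=ri - signalled by the affix -ig
GRD=ta - signalled by the affix -as
check: dgnovaasig -> diginovaasig
lemma: nova; NUM=so; VEL=ri; GRD=ta
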